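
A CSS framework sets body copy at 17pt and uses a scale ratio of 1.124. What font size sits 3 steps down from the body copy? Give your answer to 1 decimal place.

Every step multiplies by the scale ratio.
17.0 ÷ 1.124³ = 17.0 ÷ 1.42003 ≈ 11.97

12.0pt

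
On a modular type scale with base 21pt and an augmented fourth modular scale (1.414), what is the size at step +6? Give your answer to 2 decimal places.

167.85pt

21.0 × 1.414⁶ = 21.0 × 7.99275 ≈ 167.85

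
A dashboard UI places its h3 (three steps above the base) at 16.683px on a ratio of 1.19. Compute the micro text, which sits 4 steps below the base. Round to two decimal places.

16.683 ÷ 1.19⁷ = 16.683 ÷ 3.37932 ≈ 4.937

4.94px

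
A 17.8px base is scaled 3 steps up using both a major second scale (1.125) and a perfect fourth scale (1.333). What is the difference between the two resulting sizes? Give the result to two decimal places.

16.82px

Major second: 17.8 × 1.125³ = 25.3441px
Perfect fourth: 17.8 × 1.333³ = 42.1610px
Difference: 42.1610 − 25.3441 = 16.8169px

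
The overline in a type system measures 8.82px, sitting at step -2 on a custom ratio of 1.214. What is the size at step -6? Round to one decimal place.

4.1px

Moving from step -2 to step -6 is 4 steps down, so divide by r⁴.
8.82 ÷ 1.214⁴ = 8.82 ÷ 2.17207 ≈ 4.061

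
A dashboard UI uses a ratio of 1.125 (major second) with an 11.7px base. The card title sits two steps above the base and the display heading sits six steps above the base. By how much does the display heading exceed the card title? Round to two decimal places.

Step 2: 11.7 × 1.125² = 14.8078px
Step 6: 11.7 × 1.125⁶ = 23.7193px
Difference: 23.7193 − 14.8078 = 8.9115px

8.91px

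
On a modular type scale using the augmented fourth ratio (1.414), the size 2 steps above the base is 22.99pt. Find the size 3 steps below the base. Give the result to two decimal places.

4.07pt

22.99 ÷ 1.414⁵ = 22.99 ÷ 5.65258 ≈ 4.067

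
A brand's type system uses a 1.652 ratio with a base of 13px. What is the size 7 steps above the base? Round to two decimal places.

13.0 × 1.652⁷ = 13.0 × 33.57920 ≈ 436.53

436.53px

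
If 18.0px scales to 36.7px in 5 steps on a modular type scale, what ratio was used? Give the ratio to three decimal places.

1.153

r⁵ = 36.7 / 18.0, so r = (36.7/18.0)^(1/5).
r = 2.0389^(1/5) ≈ 1.1531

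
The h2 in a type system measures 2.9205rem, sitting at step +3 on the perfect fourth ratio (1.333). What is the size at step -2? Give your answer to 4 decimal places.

Moving from step +3 to step -2 is 5 steps down, so divide by r⁵.
2.9205 ÷ 1.333⁵ = 2.9205 ÷ 4.20873 ≈ 0.6939

0.6939rem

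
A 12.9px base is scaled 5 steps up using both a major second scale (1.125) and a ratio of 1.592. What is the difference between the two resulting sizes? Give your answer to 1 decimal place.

Major second: 12.9 × 1.125⁵ = 23.246px
At 1.592: 12.9 × 1.592⁵ = 131.918px
Difference: 131.918 − 23.246 = 108.672px

108.7px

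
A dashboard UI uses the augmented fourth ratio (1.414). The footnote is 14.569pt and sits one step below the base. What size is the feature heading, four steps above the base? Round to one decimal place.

82.4pt

14.569 × 1.414⁵ = 14.569 × 5.65258 ≈ 82.353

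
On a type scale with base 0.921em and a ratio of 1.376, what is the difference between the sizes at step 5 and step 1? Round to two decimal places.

3.28em

Step 1: 0.921 × 1.376 = 1.2673em
Step 5: 0.921 × 1.376⁵ = 4.5431em
Difference: 4.5431 − 1.2673 = 3.2758em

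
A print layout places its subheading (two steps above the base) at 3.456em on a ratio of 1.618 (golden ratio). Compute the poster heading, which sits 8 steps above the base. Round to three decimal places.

3.456 × 1.618⁶ = 3.456 × 17.94201 ≈ 62.008

62.008em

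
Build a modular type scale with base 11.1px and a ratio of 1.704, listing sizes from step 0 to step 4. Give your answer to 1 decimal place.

11.1px, 18.9px, 32.2px, 54.9px, 93.6px

Step 0: 11.1px
Step 1: 11.1 × 1.704 = 18.9
Step 2: 11.1 × 1.704² = 32.2
Step 3: 11.1 × 1.704³ = 54.9
Step 4: 11.1 × 1.704⁴ = 93.6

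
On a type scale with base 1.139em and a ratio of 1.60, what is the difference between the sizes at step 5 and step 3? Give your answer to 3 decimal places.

Step 3: 1.139 × 1.60³ = 4.66534em
Step 5: 1.139 × 1.60⁵ = 11.94328em
Difference: 11.94328 − 4.66534 = 7.27794em

7.278em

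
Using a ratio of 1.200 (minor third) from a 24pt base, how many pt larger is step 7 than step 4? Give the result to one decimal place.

Step 4: 24.0 × 1.200⁴ = 49.766pt
Step 7: 24.0 × 1.200⁷ = 85.996pt
Difference: 85.996 − 49.766 = 36.230pt

36.2pt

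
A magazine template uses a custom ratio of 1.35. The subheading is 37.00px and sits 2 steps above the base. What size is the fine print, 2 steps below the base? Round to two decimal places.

11.14px

37.00 ÷ 1.35⁴ = 37.00 ÷ 3.32151 ≈ 11.140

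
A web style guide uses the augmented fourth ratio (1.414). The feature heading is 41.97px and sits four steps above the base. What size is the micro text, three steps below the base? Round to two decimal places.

3.71px

41.97 ÷ 1.414⁷ = 41.97 ÷ 11.30175 ≈ 3.714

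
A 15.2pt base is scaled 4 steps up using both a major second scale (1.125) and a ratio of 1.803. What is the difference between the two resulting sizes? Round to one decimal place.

Major second: 15.2 × 1.125⁴ = 24.347pt
At 1.803: 15.2 × 1.803⁴ = 160.630pt
Difference: 160.630 − 24.347 = 136.283pt

136.3pt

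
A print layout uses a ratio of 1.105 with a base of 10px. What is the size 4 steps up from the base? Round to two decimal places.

14.91px

A modular type scale is a geometric sequence: sizeₙ = base × rⁿ.
10.0 × 1.105⁴ = 10.0 × 1.49090 ≈ 14.91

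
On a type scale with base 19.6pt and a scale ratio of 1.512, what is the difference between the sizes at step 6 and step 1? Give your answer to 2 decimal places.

Step 1: 19.6 × 1.512 = 29.6352pt
Step 6: 19.6 × 1.512⁶ = 234.1892pt
Difference: 234.1892 − 29.6352 = 204.5540pt

204.55pt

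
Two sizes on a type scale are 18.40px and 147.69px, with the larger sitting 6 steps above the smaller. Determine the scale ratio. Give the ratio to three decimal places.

The ratio satisfies 18.40 × r⁶ = 147.69, so r = (147.69 / 18.40)^(1/6).
r = 8.0266^(1/6) ≈ 1.4150

1.415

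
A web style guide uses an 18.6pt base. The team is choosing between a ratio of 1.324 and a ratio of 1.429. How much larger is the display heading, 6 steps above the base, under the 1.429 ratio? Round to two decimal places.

58.19pt

At 1.324: 18.6 × 1.324⁶ = 100.1938pt
At 1.429: 18.6 × 1.429⁶ = 158.3822pt
Difference: 158.3822 − 100.1938 = 58.1884pt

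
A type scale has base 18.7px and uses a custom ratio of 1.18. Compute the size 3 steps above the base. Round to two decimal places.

30.72px

18.7 × 1.18³ = 18.7 × 1.64303 ≈ 30.72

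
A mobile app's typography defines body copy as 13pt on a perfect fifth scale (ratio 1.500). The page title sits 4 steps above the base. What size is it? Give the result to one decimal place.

65.8pt

13.0 × 1.500⁴ = 13.0 × 5.06250 ≈ 65.81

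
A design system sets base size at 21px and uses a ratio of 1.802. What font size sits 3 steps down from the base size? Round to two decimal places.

Each step on a modular scale multiplies by the ratio, so the size n steps from the base is base × ratioⁿ.
21.0 ÷ 1.802³ = 21.0 ÷ 5.85146 ≈ 3.59

3.59px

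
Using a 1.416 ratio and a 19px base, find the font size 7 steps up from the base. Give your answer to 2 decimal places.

216.87px

19.0 × 1.416⁷ = 19.0 × 11.41413 ≈ 216.87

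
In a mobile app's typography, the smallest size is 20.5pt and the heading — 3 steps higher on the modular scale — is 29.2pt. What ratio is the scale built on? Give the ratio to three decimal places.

The ratio satisfies 20.5 × r³ = 29.2, so r = (29.2 / 20.5)^(1/3).
r = 1.4244^(1/3) ≈ 1.1251

1.125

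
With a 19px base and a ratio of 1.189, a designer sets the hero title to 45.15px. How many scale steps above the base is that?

5

1.189ⁿ = 45.15 / 19 = 2.3763
n = ln(2.3763) / ln(1.189) = 0.8656 / 0.1731 ≈ 5.00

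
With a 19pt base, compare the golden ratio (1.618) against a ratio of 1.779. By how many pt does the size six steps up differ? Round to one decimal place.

261.4pt

Golden ratio: 19.0 × 1.618⁶ = 340.898pt
At 1.779: 19.0 × 1.779⁶ = 602.295pt
Difference: 602.295 − 340.898 = 261.397pt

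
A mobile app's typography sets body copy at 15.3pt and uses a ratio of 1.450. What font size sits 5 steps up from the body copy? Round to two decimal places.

98.07pt

Each step on a modular scale multiplies by the ratio, so the size n steps from the base is base × ratioⁿ.
15.3 × 1.450⁵ = 15.3 × 6.40973 ≈ 98.07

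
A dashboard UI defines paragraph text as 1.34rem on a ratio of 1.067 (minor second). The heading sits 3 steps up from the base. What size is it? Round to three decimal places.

1.628rem

1.34 × 1.067³ = 1.34 × 1.21477 ≈ 1.628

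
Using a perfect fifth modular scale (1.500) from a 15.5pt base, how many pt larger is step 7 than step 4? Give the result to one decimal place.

Step 4: 15.5 × 1.500⁴ = 78.469pt
Step 7: 15.5 × 1.500⁷ = 264.832pt
Difference: 264.832 − 78.469 = 186.363pt

186.4pt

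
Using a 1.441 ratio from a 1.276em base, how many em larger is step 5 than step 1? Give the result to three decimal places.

6.089em

Step 1: 1.276 × 1.441 = 1.83872em
Step 5: 1.276 × 1.441⁵ = 7.92813em
Difference: 7.92813 − 1.83872 = 6.08941em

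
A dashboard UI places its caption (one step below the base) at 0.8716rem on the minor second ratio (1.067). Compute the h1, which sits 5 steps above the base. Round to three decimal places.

1.286rem

0.8716 × 1.067⁶ = 0.8716 × 1.47566 ≈ 1.286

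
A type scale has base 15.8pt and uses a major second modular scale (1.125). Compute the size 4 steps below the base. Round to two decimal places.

9.86pt

Every step multiplies by the scale ratio.
15.8 ÷ 1.125⁴ = 15.8 ÷ 1.60181 ≈ 9.86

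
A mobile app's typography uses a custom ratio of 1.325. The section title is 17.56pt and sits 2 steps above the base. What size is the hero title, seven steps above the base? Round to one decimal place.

Moving from step +2 to step +7 is 5 steps up, so multiply by r⁵.
17.56 × 1.325⁵ = 17.56 × 4.08394 ≈ 71.714

71.7pt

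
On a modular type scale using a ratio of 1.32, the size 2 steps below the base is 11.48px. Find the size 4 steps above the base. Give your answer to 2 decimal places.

60.73px

11.48 × 1.32⁶ = 11.48 × 5.28985 ≈ 60.728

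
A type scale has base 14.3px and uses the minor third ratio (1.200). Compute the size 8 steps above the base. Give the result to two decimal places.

14.3 × 1.200⁸ = 14.3 × 4.29982 ≈ 61.49

61.49px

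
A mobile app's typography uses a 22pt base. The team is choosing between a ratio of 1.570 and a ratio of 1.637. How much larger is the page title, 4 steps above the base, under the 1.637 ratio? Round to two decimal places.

At 1.570: 22.0 × 1.570⁴ = 133.6661pt
At 1.637: 22.0 × 1.637⁴ = 157.9856pt
Difference: 157.9856 − 133.6661 = 24.3195pt

24.32pt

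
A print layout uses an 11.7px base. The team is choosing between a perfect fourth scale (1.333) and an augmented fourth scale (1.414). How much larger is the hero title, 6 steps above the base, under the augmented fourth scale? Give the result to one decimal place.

Perfect fourth: 11.7 × 1.333⁶ = 65.640px
Augmented fourth: 11.7 × 1.414⁶ = 93.515px
Difference: 93.515 − 65.640 = 27.875px

27.9px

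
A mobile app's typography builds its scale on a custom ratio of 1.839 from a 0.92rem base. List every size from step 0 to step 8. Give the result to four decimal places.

Step 0: 0.92rem
Step 1: 0.92 × 1.839 = 1.6919
Step 2: 0.92 × 1.839² = 3.1114
Step 3: 0.92 × 1.839³ = 5.7218
Step 4: 0.92 × 1.839⁴ = 10.5224
Step 5: 0.92 × 1.839⁵ = 19.3507
Step 6: 0.92 × 1.839⁶ = 35.5859
Step 7: 0.92 × 1.839⁷ = 65.4425
Step 8: 0.92 × 1.839⁸ = 120.3488

0.9200rem, 1.6919rem, 3.1114rem, 5.7218rem, 10.5224rem, 19.3507rem, 35.5859rem, 65.4425rem, 120.3488rem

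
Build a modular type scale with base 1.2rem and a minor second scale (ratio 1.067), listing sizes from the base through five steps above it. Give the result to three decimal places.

Step 0: 1.2rem
Step 1: 1.2 × 1.067 = 1.280
Step 2: 1.2 × 1.067² = 1.366
Step 3: 1.2 × 1.067³ = 1.458
Step 4: 1.2 × 1.067⁴ = 1.555
Step 5: 1.2 × 1.067⁵ = 1.660

1.200rem, 1.280rem, 1.366rem, 1.458rem, 1.555rem, 1.660rem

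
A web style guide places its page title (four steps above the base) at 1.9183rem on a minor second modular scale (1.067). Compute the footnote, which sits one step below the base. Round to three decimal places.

1.9183 ÷ 1.067⁵ = 1.9183 ÷ 1.38300 ≈ 1.387

1.387rem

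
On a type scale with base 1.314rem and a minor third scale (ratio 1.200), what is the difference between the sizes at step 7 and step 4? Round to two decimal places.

Step 4: 1.314 × 1.200⁴ = 2.7247rem
Step 7: 1.314 × 1.200⁷ = 4.7083rem
Difference: 4.7083 − 2.7247 = 1.9836rem

1.98rem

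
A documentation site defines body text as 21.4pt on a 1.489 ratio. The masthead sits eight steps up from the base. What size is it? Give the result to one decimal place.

A modular type scale is a geometric sequence: sizeₙ = base × rⁿ.
21.4 × 1.489⁸ = 21.4 × 24.16337 ≈ 517.10

517.1pt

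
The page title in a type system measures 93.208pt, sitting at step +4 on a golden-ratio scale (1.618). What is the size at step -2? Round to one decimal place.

93.208 ÷ 1.618⁶ = 93.208 ÷ 17.94201 ≈ 5.195

5.2pt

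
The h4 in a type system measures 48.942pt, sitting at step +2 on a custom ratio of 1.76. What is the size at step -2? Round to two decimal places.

Moving from step +2 to step -2 is 4 steps down, so divide by r⁴.
48.942 ÷ 1.76⁴ = 48.942 ÷ 9.59513 ≈ 5.101

5.10pt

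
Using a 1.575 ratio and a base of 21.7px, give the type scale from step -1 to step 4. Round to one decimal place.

13.8px, 21.7px, 34.2px, 53.8px, 84.8px, 133.5px

Step -1: 21.7 ÷ 1.575 = 13.8
Step 0: 21.7px
Step 1: 21.7 × 1.575 = 34.2
Step 2: 21.7 × 1.575² = 53.8
Step 3: 21.7 × 1.575³ = 84.8
Step 4: 21.7 × 1.575⁴ = 133.5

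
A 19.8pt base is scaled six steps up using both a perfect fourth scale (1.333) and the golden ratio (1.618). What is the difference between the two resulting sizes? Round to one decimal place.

244.2pt

Perfect fourth: 19.8 × 1.333⁶ = 111.083pt
Golden ratio: 19.8 × 1.618⁶ = 355.252pt
Difference: 355.252 − 111.083 = 244.169pt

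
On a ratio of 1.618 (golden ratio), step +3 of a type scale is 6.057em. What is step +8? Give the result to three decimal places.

Moving from step +3 to step +8 is 5 steps up, so multiply by r⁵.
6.057 × 1.618⁵ = 6.057 × 11.08901 ≈ 67.166

67.166em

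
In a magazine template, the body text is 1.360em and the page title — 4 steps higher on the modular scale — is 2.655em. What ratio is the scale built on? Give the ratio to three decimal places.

1.182

The ratio satisfies 1.360 × r⁴ = 2.655, so r = (2.655 / 1.360)^(1/4).
r = 1.9522^(1/4) ≈ 1.1820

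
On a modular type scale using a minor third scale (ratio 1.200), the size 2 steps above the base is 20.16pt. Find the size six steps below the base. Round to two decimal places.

4.69pt

Moving from step +2 to step -6 is 8 steps down, so divide by r⁸.
20.16 ÷ 1.200⁸ = 20.16 ÷ 4.29982 ≈ 4.689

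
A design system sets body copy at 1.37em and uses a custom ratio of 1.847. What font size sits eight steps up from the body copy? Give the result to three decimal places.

185.548em

1.37 × 1.847⁸ = 1.37 × 135.43633 ≈ 185.548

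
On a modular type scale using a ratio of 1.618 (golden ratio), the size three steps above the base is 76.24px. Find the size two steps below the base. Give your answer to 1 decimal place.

6.9px

Moving from step +3 to step -2 is 5 steps down, so divide by r⁵.
76.24 ÷ 1.618⁵ = 76.24 ÷ 11.08901 ≈ 6.875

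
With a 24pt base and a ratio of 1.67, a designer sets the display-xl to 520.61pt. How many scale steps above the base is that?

6

1.67ⁿ = 520.61 / 24 = 21.6921
n = ln(21.6921) / ln(1.67) = 3.0769 / 0.5128 ≈ 6.00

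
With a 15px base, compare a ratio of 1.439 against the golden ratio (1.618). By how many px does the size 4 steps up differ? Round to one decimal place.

At 1.439: 15.0 × 1.439⁴ = 64.318px
Golden ratio: 15.0 × 1.618⁴ = 102.803px
Difference: 102.803 − 64.318 = 38.485px

38.5px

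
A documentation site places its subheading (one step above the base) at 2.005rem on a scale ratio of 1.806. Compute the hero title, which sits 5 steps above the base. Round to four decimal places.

21.3297rem

Moving from step +1 to step +5 is 4 steps up, so multiply by r⁴.
2.005 × 1.806⁴ = 2.005 × 10.63827 ≈ 21.3297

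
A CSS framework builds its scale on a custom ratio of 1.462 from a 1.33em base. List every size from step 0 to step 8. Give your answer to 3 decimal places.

1.330em, 1.944em, 2.843em, 4.156em, 6.076em, 8.884em, 12.988em, 18.988em, 27.761em

Step 0: 1.33em
Step 1: 1.33 × 1.462 = 1.944
Step 2: 1.33 × 1.462² = 2.843
Step 3: 1.33 × 1.462³ = 4.156
Step 4: 1.33 × 1.462⁴ = 6.076
Step 5: 1.33 × 1.462⁵ = 8.884
Step 6: 1.33 × 1.462⁶ = 12.988
Step 7: 1.33 × 1.462⁷ = 18.988
Step 8: 1.33 × 1.462⁸ = 27.761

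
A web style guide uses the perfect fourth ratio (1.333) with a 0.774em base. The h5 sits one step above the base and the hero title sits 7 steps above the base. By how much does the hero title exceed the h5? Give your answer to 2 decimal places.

Step 1: 0.774 × 1.333 = 1.0317em
Step 7: 0.774 × 1.333⁷ = 5.7883em
Difference: 5.7883 − 1.0317 = 4.7566em

4.76em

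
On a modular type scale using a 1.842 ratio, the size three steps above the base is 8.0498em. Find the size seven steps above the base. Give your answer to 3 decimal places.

8.0498 × 1.842⁴ = 8.0498 × 11.51220 ≈ 92.671

92.671em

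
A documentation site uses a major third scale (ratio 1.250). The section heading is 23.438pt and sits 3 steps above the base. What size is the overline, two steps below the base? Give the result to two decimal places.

23.438 ÷ 1.250⁵ = 23.438 ÷ 3.05176 ≈ 7.680

7.68pt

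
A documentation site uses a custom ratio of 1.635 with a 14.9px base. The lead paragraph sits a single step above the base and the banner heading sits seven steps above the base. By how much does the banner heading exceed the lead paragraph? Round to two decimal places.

441.02px

Step 1: 14.9 × 1.635 = 24.3615px
Step 7: 14.9 × 1.635⁷ = 465.3831px
Difference: 465.3831 − 24.3615 = 441.0216px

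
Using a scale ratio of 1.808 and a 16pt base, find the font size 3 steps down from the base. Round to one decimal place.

2.7pt

16.0 ÷ 1.808³ = 16.0 ÷ 5.91011 ≈ 2.71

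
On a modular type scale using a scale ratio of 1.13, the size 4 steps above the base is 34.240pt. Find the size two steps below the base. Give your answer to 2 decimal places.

Moving from step +4 to step -2 is 6 steps down, so divide by r⁶.
34.240 ÷ 1.13⁶ = 34.240 ÷ 2.08195 ≈ 16.446

16.45pt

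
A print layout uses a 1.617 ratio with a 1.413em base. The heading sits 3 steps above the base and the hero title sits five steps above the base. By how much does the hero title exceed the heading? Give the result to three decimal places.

Step 3: 1.413 × 1.617³ = 5.97410em
Step 5: 1.413 × 1.617⁵ = 15.62040em
Difference: 15.62040 − 5.97410 = 9.64630em

9.646em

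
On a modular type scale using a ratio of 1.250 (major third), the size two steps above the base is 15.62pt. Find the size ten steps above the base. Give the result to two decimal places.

93.10pt

15.62 × 1.250⁸ = 15.62 × 5.96046 ≈ 93.102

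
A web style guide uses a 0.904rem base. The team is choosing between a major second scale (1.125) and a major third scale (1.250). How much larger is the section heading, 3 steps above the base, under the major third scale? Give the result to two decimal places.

0.48rem

Major second: 0.904 × 1.125³ = 1.2871rem
Major third: 0.904 × 1.250³ = 1.7656rem
Difference: 1.7656 − 1.2871 = 0.4785rem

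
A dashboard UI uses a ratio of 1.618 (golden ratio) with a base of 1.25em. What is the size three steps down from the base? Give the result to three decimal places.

Each step on a modular scale multiplies by the ratio, so the size n steps from the base is base × ratioⁿ.
1.25 ÷ 1.618³ = 1.25 ÷ 4.23580 ≈ 0.295

0.295em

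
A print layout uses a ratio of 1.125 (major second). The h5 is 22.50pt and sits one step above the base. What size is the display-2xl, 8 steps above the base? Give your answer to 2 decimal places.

51.32pt

22.50 × 1.125⁷ = 22.50 × 2.28070 ≈ 51.316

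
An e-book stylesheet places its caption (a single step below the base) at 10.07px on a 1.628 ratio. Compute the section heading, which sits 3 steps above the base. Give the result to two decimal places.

The gap is 3 − (-1) = 4 steps, so the factor is 1.628^4.
10.07 × 1.628⁴ = 10.07 × 7.02454 ≈ 70.737

70.74px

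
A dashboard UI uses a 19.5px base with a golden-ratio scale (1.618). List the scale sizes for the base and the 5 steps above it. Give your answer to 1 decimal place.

19.5px, 31.6px, 51.0px, 82.6px, 133.6px, 216.2px

Step 0: 19.5px
Step 1: 19.5 × 1.618 = 31.6
Step 2: 19.5 × 1.618² = 51.0
Step 3: 19.5 × 1.618³ = 82.6
Step 4: 19.5 × 1.618⁴ = 133.6
Step 5: 19.5 × 1.618⁵ = 216.2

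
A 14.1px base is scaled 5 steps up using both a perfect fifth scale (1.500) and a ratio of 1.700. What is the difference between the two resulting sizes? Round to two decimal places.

Perfect fifth: 14.1 × 1.500⁵ = 107.0719px
At 1.700: 14.1 × 1.700⁵ = 200.1998px
Difference: 200.1998 − 107.0719 = 93.1279px

93.13px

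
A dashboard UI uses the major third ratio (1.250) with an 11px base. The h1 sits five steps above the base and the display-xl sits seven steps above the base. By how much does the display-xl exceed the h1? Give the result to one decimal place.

18.9px

Step 5: 11.0 × 1.250⁵ = 33.569px
Step 7: 11.0 × 1.250⁷ = 52.452px
Difference: 52.452 − 33.569 = 18.883px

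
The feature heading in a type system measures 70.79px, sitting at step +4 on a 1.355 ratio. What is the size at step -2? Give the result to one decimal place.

70.79 ÷ 1.355⁶ = 70.79 ÷ 6.18922 ≈ 11.438

11.4px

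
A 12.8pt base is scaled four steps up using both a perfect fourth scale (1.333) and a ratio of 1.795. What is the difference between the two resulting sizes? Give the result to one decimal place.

92.5pt

Perfect fourth: 12.8 × 1.333⁴ = 40.414pt
At 1.795: 12.8 × 1.795⁴ = 132.882pt
Difference: 132.882 − 40.414 = 92.468pt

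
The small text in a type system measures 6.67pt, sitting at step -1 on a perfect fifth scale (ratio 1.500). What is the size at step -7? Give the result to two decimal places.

0.59pt

6.67 ÷ 1.500⁶ = 6.67 ÷ 11.39062 ≈ 0.586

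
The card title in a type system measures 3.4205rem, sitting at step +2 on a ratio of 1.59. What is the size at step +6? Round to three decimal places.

Moving from step +2 to step +6 is 4 steps up, so multiply by r⁴.
3.4205 × 1.59⁴ = 3.4205 × 6.39129 ≈ 21.861

21.861rem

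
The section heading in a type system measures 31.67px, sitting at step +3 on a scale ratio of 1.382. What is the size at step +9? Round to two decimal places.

31.67 × 1.382⁶ = 31.67 × 6.96704 ≈ 220.646

220.65px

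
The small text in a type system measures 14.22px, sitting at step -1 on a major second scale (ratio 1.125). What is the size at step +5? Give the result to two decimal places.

Moving from step -1 to step +5 is 6 steps up, so multiply by r⁶.
14.22 × 1.125⁶ = 14.22 × 2.02729 ≈ 28.828

28.83px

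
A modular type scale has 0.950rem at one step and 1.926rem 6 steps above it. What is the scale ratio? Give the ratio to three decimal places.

1.125

r⁶ = 1.926 / 0.950, so r = (1.926/0.950)^(1/6).
r = 2.0274^(1/6) ≈ 1.1250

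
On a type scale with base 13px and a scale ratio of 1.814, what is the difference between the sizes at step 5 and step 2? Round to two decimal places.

Step 2: 13.0 × 1.814² = 42.7777px
Step 5: 13.0 × 1.814⁵ = 255.3464px
Difference: 255.3464 − 42.7777 = 212.5687px

212.57px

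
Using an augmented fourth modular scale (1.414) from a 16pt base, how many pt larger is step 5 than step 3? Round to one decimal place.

45.2pt

Step 3: 16.0 × 1.414³ = 45.234pt
Step 5: 16.0 × 1.414⁵ = 90.441pt
Difference: 90.441 − 45.234 = 45.207pt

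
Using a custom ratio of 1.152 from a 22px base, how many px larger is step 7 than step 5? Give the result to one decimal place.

14.6px

Step 5: 22.0 × 1.152⁵ = 44.636px
Step 7: 22.0 × 1.152⁷ = 59.237px
Difference: 59.237 − 44.636 = 14.601px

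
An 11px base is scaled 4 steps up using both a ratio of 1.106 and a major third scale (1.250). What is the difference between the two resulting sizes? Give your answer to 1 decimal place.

At 1.106: 11.0 × 1.106⁴ = 16.459px
Major third: 11.0 × 1.250⁴ = 26.855px
Difference: 26.855 − 16.459 = 10.396px

10.4px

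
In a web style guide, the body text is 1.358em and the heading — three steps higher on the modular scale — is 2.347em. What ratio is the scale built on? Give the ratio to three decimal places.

r³ = 2.347 / 1.358, so r = (2.347/1.358)^(1/3).
r = 1.7283^(1/3) ≈ 1.2001

1.200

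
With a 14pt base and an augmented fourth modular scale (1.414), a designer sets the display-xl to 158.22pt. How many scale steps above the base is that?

7

1.414ⁿ = 158.22 / 14 = 11.3014
n = ln(11.3014) / ln(1.414) = 2.4249 / 0.3464 ≈ 7.00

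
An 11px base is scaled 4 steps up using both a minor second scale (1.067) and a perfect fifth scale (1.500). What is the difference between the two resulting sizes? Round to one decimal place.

41.4px

Minor second: 11.0 × 1.067⁴ = 14.258px
Perfect fifth: 11.0 × 1.500⁴ = 55.688px
Difference: 55.688 − 14.258 = 41.430px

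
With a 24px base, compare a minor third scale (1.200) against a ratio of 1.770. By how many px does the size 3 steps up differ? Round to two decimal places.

Minor third: 24.0 × 1.200³ = 41.4720px
At 1.770: 24.0 × 1.770³ = 133.0856px
Difference: 133.0856 − 41.4720 = 91.6136px

91.61px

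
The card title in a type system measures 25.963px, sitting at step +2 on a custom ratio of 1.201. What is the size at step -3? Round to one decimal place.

25.963 ÷ 1.201⁵ = 25.963 ÷ 2.49871 ≈ 10.391

10.4px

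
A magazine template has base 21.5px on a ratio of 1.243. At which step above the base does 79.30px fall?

6

1.243ⁿ = 79.30 / 21.5 = 3.6884
n = ln(3.6884) / ln(1.243) = 1.3052 / 0.2175 ≈ 6.00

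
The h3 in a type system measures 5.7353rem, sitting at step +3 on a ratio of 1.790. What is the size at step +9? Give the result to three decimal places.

5.7353 × 1.790⁶ = 5.7353 × 32.89411 ≈ 188.658

188.658rem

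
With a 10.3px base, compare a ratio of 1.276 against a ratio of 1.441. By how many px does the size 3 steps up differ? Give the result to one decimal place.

9.4px

At 1.276: 10.3 × 1.276³ = 21.399px
At 1.441: 10.3 × 1.441³ = 30.820px
Difference: 30.820 − 21.399 = 9.421px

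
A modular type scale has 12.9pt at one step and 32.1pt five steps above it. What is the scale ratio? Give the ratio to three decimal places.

The ratio satisfies 12.9 × r⁵ = 32.1, so r = (32.1 / 12.9)^(1/5).
r = 2.4884^(1/5) ≈ 1.2000

1.200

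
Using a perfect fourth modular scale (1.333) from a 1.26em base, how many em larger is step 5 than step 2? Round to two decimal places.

3.06em

Step 2: 1.26 × 1.333² = 2.2389em
Step 5: 1.26 × 1.333⁵ = 5.3030em
Difference: 5.3030 − 2.2389 = 3.0641em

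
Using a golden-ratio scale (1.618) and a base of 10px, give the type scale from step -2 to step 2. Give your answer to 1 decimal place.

Step -2: 10.0 ÷ 1.618² = 3.8
Step -1: 10.0 ÷ 1.618 = 6.2
Step 0: 10px
Step 1: 10.0 × 1.618 = 16.2
Step 2: 10.0 × 1.618² = 26.2

3.8px, 6.2px, 10.0px, 16.2px, 26.2px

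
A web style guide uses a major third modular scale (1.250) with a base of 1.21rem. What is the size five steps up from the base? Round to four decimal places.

3.6926rem

Each step on a modular scale multiplies by the ratio, so the size n steps from the base is base × ratioⁿ.
1.21 × 1.250⁵ = 1.21 × 3.05176 ≈ 3.6926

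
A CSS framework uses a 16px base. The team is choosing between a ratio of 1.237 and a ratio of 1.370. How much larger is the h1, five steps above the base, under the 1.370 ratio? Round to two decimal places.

At 1.237: 16.0 × 1.237⁵ = 46.3413px
At 1.370: 16.0 × 1.370⁵ = 77.2188px
Difference: 77.2188 − 46.3413 = 30.8775px

30.88px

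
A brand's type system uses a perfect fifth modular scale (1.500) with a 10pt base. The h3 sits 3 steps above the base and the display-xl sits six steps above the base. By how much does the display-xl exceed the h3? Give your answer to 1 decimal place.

Step 3: 10.0 × 1.500³ = 33.750pt
Step 6: 10.0 × 1.500⁶ = 113.906pt
Difference: 113.906 − 33.750 = 80.156pt

80.2pt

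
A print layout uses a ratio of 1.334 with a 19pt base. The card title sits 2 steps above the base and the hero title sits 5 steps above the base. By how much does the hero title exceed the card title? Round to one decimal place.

46.5pt

Step 2: 19.0 × 1.334² = 33.812pt
Step 5: 19.0 × 1.334⁵ = 80.266pt
Difference: 80.266 − 33.812 = 46.454pt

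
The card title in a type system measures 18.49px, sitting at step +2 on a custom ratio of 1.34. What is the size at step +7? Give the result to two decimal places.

18.49 × 1.34⁵ = 18.49 × 4.32040 ≈ 79.884

79.88px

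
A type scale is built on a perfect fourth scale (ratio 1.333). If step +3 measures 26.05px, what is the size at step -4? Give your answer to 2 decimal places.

3.48px

Moving from step +3 to step -4 is 7 steps down, so divide by r⁷.
26.05 ÷ 1.333⁷ = 26.05 ÷ 7.47844 ≈ 3.483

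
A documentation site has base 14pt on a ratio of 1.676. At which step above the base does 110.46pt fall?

4

1.676ⁿ = 110.46 / 14 = 7.8900
n = ln(7.8900) / ln(1.676) = 2.0656 / 0.5164 ≈ 4.00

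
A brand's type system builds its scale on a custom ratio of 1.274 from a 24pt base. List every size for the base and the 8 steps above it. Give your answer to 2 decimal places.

24.00pt, 30.58pt, 38.95pt, 49.63pt, 63.23pt, 80.55pt, 102.62pt, 130.74pt, 166.56pt

Step 0: 24pt
Step 1: 24.0 × 1.274 = 30.58
Step 2: 24.0 × 1.274² = 38.95
Step 3: 24.0 × 1.274³ = 49.63
Step 4: 24.0 × 1.274⁴ = 63.23
Step 5: 24.0 × 1.274⁵ = 80.55
Step 6: 24.0 × 1.274⁶ = 102.62
Step 7: 24.0 × 1.274⁷ = 130.74
Step 8: 24.0 × 1.274⁸ = 166.56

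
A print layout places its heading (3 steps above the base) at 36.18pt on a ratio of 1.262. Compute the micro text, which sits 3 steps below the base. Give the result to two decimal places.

8.96pt

The gap is -3 − (3) = -6 steps, so the factor is 1.262^-6.
36.18 ÷ 1.262⁶ = 36.18 ÷ 4.03977 ≈ 8.956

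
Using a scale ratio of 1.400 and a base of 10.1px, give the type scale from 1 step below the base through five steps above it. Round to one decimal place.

7.2px, 10.1px, 14.1px, 19.8px, 27.7px, 38.8px, 54.3px

Step -1: 10.1 ÷ 1.400 = 7.2
Step 0: 10.1px
Step 1: 10.1 × 1.400 = 14.1
Step 2: 10.1 × 1.400² = 19.8
Step 3: 10.1 × 1.400³ = 27.7
Step 4: 10.1 × 1.400⁴ = 38.8
Step 5: 10.1 × 1.400⁵ = 54.3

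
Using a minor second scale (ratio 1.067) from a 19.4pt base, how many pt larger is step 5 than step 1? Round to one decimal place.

Step 1: 19.4 × 1.067 = 20.700pt
Step 5: 19.4 × 1.067⁵ = 26.830pt
Difference: 26.830 − 20.700 = 6.130pt

6.1pt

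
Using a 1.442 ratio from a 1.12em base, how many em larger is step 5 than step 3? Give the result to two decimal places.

3.62em

Step 3: 1.12 × 1.442³ = 3.3583em
Step 5: 1.12 × 1.442⁵ = 6.9830em
Difference: 6.9830 − 3.3583 = 3.6247em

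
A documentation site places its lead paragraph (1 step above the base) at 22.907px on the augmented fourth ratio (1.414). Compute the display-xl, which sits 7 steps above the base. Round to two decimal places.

The gap is 7 − (1) = 6 steps, so the factor is 1.414^6.
22.907 × 1.414⁶ = 22.907 × 7.99275 ≈ 183.090

183.09px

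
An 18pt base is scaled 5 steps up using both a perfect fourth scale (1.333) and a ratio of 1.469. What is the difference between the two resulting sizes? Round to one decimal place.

47.4pt

Perfect fourth: 18.0 × 1.333⁵ = 75.757pt
At 1.469: 18.0 × 1.469⁵ = 123.135pt
Difference: 123.135 − 75.757 = 47.378pt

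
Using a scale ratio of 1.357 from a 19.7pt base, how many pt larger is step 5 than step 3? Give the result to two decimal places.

41.42pt

Step 3: 19.7 × 1.357³ = 49.2273pt
Step 5: 19.7 × 1.357⁵ = 90.6495pt
Difference: 90.6495 − 49.2273 = 41.4222pt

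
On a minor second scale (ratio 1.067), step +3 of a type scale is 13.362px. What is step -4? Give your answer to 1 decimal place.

8.5px

The gap is -4 − (3) = -7 steps, so the factor is 1.067^-7.
13.362 ÷ 1.067⁷ = 13.362 ÷ 1.57453 ≈ 8.486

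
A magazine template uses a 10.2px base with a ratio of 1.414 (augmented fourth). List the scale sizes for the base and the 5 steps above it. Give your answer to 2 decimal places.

Step 0: 10.2px
Step 1: 10.2 × 1.414 = 14.42
Step 2: 10.2 × 1.414² = 20.39
Step 3: 10.2 × 1.414³ = 28.84
Step 4: 10.2 × 1.414⁴ = 40.78
Step 5: 10.2 × 1.414⁵ = 57.66

10.20px, 14.42px, 20.39px, 28.84px, 40.78px, 57.66px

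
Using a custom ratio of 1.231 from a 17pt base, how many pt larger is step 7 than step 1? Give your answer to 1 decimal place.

Step 1: 17.0 × 1.231 = 20.927pt
Step 7: 17.0 × 1.231⁷ = 72.821pt
Difference: 72.821 − 20.927 = 51.894pt

51.9pt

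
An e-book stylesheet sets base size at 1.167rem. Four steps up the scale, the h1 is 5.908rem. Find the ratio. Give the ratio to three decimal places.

The ratio satisfies 1.167 × r⁴ = 5.908, so r = (5.908 / 1.167)^(1/4).
r = 5.0626^(1/4) ≈ 1.5000

1.500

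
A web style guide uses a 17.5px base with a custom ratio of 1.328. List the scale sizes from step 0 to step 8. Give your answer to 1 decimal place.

17.5px, 23.2px, 30.9px, 41.0px, 54.4px, 72.3px, 96.0px, 127.5px, 169.3px

Step 0: 17.5px
Step 1: 17.5 × 1.328 = 23.2
Step 2: 17.5 × 1.328² = 30.9
Step 3: 17.5 × 1.328³ = 41.0
Step 4: 17.5 × 1.328⁴ = 54.4
Step 5: 17.5 × 1.328⁵ = 72.3
Step 6: 17.5 × 1.328⁶ = 96.0
Step 7: 17.5 × 1.328⁷ = 127.5
Step 8: 17.5 × 1.328⁸ = 169.3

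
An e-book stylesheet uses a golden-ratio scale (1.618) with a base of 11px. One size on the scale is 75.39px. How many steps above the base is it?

1.618ⁿ = 75.39 / 11 = 6.8536
n = ln(6.8536) / ln(1.618) = 1.9248 / 0.4812 ≈ 4.00

4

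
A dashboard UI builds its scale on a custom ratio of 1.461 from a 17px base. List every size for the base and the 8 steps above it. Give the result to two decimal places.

Step 0: 17px
Step 1: 17.0 × 1.461 = 24.84
Step 2: 17.0 × 1.461² = 36.29
Step 3: 17.0 × 1.461³ = 53.02
Step 4: 17.0 × 1.461⁴ = 77.46
Step 5: 17.0 × 1.461⁵ = 113.16
Step 6: 17.0 × 1.461⁶ = 165.33
Step 7: 17.0 × 1.461⁷ = 241.55
Step 8: 17.0 × 1.461⁸ = 352.90

17.00px, 24.84px, 36.29px, 53.02px, 77.46px, 113.16px, 165.33px, 241.55px, 352.90px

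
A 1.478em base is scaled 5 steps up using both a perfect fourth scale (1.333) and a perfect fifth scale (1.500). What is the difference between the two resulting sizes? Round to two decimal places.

5.00em

Perfect fourth: 1.478 × 1.333⁵ = 6.2205em
Perfect fifth: 1.478 × 1.500⁵ = 11.2236em
Difference: 11.2236 − 6.2205 = 5.0031em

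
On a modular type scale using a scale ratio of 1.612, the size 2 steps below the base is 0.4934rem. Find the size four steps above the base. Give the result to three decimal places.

The gap is 4 − (-2) = 6 steps, so the factor is 1.612^6.
0.4934 × 1.612⁶ = 0.4934 × 17.54649 ≈ 8.657

8.657rem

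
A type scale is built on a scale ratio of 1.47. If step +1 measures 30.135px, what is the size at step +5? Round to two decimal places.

140.72px

30.135 × 1.47⁴ = 30.135 × 4.66949 ≈ 140.715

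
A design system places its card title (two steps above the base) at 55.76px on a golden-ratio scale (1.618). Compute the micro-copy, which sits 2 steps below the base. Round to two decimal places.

55.76 ÷ 1.618⁴ = 55.76 ÷ 6.85353 ≈ 8.136

8.14px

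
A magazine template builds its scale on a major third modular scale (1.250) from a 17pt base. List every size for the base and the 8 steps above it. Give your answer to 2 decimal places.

Step 0: 17pt
Step 1: 17.0 × 1.250 = 21.25
Step 2: 17.0 × 1.250² = 26.56
Step 3: 17.0 × 1.250³ = 33.20
Step 4: 17.0 × 1.250⁴ = 41.50
Step 5: 17.0 × 1.250⁵ = 51.88
Step 6: 17.0 × 1.250⁶ = 64.85
Step 7: 17.0 × 1.250⁷ = 81.06
Step 8: 17.0 × 1.250⁸ = 101.33

17.00pt, 21.25pt, 26.56pt, 33.20pt, 41.50pt, 51.88pt, 64.85pt, 81.06pt, 101.33pt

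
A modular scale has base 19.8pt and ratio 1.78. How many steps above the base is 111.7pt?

3

1.78ⁿ = 111.7 / 19.8 = 5.6414
n = ln(5.6414) / ln(1.78) = 1.7301 / 0.5766 ≈ 3.00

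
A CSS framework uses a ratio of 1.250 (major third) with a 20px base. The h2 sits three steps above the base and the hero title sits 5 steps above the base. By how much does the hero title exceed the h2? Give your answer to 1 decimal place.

22.0px

Step 3: 20.0 × 1.250³ = 39.062px
Step 5: 20.0 × 1.250⁵ = 61.035px
Difference: 61.035 − 39.062 = 21.973px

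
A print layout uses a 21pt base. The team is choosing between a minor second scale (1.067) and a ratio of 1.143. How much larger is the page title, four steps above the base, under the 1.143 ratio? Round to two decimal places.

8.62pt

Minor second: 21.0 × 1.067⁴ = 27.2193pt
At 1.143: 21.0 × 1.143⁴ = 35.8430pt
Difference: 35.8430 − 27.2193 = 8.6237pt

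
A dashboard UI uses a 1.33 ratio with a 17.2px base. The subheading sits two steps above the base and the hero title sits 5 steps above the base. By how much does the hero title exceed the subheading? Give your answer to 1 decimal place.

41.2px

Step 2: 17.2 × 1.33² = 30.425px
Step 5: 17.2 × 1.33⁵ = 71.579px
Difference: 71.579 − 30.425 = 41.154px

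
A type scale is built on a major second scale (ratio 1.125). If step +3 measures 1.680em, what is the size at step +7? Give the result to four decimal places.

2.6910em

The gap is 7 − (3) = 4 steps, so the factor is 1.125^4.
1.680 × 1.125⁴ = 1.680 × 1.60181 ≈ 2.6910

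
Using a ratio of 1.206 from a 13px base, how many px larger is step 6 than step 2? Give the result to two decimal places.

Step 2: 13.0 × 1.206² = 18.9077px
Step 6: 13.0 × 1.206⁶ = 39.9970px
Difference: 39.9970 − 18.9077 = 21.0893px

21.09px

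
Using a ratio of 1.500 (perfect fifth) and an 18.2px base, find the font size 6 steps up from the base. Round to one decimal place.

A modular type scale is a geometric sequence: sizeₙ = base × rⁿ.
18.2 × 1.500⁶ = 18.2 × 11.39062 ≈ 207.31

207.3px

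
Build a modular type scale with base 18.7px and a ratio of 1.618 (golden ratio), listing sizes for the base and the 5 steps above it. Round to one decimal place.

Step 0: 18.7px
Step 1: 18.7 × 1.618 = 30.3
Step 2: 18.7 × 1.618² = 49.0
Step 3: 18.7 × 1.618³ = 79.2
Step 4: 18.7 × 1.618⁴ = 128.2
Step 5: 18.7 × 1.618⁵ = 207.4

18.7px, 30.3px, 49.0px, 79.2px, 128.2px, 207.4px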